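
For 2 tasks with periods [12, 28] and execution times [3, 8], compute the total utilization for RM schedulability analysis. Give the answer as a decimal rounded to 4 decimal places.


Compute individual utilizations (exact fractions):
  Task 1: C/T = 3/12 = 1/4 (approx. 0.25)
  Task 2: C/T = 8/28 = 2/7 (approx. 0.2857)
Total utilization U = 1/4 + 2/7 = 15/28
Rounded to 4 decimal places: U = 0.5357
RM (Liu & Layland) bound for 2 tasks = 0.828427; compare with U = 15/28 (approx. 0.535714)
U <= bound, so schedulable by RM sufficient condition.

0.5357


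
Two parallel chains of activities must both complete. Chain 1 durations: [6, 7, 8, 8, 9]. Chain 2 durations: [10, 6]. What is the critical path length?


Path A total = 6 + 7 + 8 + 8 + 9 = 38
Path B total = 10 + 6 = 16
Critical path = longest path = max(38, 16) = 38

38


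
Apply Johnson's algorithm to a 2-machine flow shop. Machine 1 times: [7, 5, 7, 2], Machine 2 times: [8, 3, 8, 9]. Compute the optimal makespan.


Apply Johnson's rule:
  Group 1 (a <= b): [(4, 2, 9), (1, 7, 8), (3, 7, 8)]
  Group 2 (a > b): [(2, 5, 3)]
Optimal job order: [4, 1, 3, 2]
Schedule:
  Job 4: M1 done at 2, M2 done at 11
  Job 1: M1 done at 9, M2 done at 19
  Job 3: M1 done at 16, M2 done at 27
  Job 2: M1 done at 21, M2 done at 30
Makespan = 30

30


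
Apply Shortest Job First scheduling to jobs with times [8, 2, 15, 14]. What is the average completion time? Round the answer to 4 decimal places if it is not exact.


SJF order (ascending): [2, 8, 14, 15]
Completion times:
  Job 1: burst=2, C=2
  Job 2: burst=8, C=10
  Job 3: burst=14, C=24
  Job 4: burst=15, C=39
Average completion = 75/4 = 18.75

18.75


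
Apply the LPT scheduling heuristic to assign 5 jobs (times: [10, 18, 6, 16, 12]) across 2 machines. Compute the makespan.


Sort jobs in decreasing order (LPT): [18, 16, 12, 10, 6]
Assign each job to the least loaded machine:
  Machine 1: jobs [18, 10, 6], load = 34
  Machine 2: jobs [16, 12], load = 28
Makespan = max load = 34

34


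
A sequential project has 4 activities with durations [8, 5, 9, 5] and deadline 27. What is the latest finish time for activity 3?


LF(activity 3) = deadline - sum of successor durations
Successors: activities 4 through 4 with durations [5]
Sum of successor durations = 5
LF = 27 - 5 = 22

22


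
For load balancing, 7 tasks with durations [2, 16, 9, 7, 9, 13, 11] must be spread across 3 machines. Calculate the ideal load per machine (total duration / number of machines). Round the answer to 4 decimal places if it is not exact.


Total processing time = 2 + 16 + 9 + 7 + 9 + 13 + 11 = 67
Number of machines = 3
Ideal balanced load = 67 / 3 = 22.3333

22.3333


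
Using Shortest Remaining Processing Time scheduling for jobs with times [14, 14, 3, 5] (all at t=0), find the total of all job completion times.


Since all jobs arrive at t=0, SRPT equals SPT ordering.
SPT order: [3, 5, 14, 14]
Completion times:
  Job 1: p=3, C=3
  Job 2: p=5, C=8
  Job 3: p=14, C=22
  Job 4: p=14, C=36
Total completion time = 3 + 8 + 22 + 36 = 69

69


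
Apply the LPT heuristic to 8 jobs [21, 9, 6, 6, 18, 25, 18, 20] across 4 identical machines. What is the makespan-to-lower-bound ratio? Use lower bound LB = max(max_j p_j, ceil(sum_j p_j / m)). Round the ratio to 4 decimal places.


LPT order: [25, 21, 20, 18, 18, 9, 6, 6]
Machine loads after assignment: [31, 27, 29, 36]
LPT makespan = 36
Lower bound = max(max_job, ceil(total/4)) = max(25, 31) = 31
Ratio = 36 / 31 = 1.1613

1.1613


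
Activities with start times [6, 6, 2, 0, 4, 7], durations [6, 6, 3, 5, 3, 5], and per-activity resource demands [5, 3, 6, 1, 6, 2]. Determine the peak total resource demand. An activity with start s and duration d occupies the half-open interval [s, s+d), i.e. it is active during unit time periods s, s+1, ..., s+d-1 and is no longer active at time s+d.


Each activity i is active on [start_i, start_i + duration_i).
Compute total resource usage per time slot:
  t=0: active resources = [1], total = 1
  t=1: active resources = [1], total = 1
  t=2: active resources = [6, 1], total = 7
  t=3: active resources = [6, 1], total = 7
  t=4: active resources = [6, 1, 6], total = 13
  t=5: active resources = [6], total = 6
  t=6: active resources = [5, 3, 6], total = 14
  t=7: active resources = [5, 3, 2], total = 10
  t=8: active resources = [5, 3, 2], total = 10
  t=9: active resources = [5, 3, 2], total = 10
  t=10: active resources = [5, 3, 2], total = 10
  t=11: active resources = [5, 3, 2], total = 10
Peak resource demand = 14

14


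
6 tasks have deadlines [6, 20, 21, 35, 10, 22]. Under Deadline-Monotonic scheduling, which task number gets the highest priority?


Sort tasks by relative deadline (ascending):
  Task 1: deadline = 6
  Task 5: deadline = 10
  Task 2: deadline = 20
  Task 3: deadline = 21
  Task 6: deadline = 22
  Task 4: deadline = 35
Priority order (highest first): [1, 5, 2, 3, 6, 4]
Highest priority task = 1

1


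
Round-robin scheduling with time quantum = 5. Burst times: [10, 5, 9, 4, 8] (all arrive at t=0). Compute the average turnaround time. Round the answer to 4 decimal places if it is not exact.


Time quantum = 5
Execution trace:
  J1 runs 5 units, time = 5
  J2 runs 5 units, time = 10
  J3 runs 5 units, time = 15
  J4 runs 4 units, time = 19
  J5 runs 5 units, time = 24
  J1 runs 5 units, time = 29
  J3 runs 4 units, time = 33
  J5 runs 3 units, time = 36
Finish times: [29, 10, 33, 19, 36]
Average turnaround = 127/5 = 25.4

25.4


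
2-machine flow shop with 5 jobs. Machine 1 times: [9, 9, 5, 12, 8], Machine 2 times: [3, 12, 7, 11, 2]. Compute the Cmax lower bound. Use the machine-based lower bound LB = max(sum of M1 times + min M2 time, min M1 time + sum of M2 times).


LB1 = sum(M1 times) + min(M2 times) = 43 + 2 = 45
LB2 = min(M1 times) + sum(M2 times) = 5 + 35 = 40
Lower bound = max(LB1, LB2) = max(45, 40) = 45

45


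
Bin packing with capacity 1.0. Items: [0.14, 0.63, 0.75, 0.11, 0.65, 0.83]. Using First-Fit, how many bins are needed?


Place items sequentially using First-Fit:
  Item 0.14 -> new Bin 1
  Item 0.63 -> Bin 1 (now 0.77)
  Item 0.75 -> new Bin 2
  Item 0.11 -> Bin 1 (now 0.88)
  Item 0.65 -> new Bin 3
  Item 0.83 -> new Bin 4
Total bins used = 4

4


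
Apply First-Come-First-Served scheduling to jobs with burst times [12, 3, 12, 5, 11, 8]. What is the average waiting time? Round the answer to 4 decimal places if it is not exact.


FCFS order (as given): [12, 3, 12, 5, 11, 8]
Waiting times:
  Job 1: wait = 0
  Job 2: wait = 12
  Job 3: wait = 15
  Job 4: wait = 27
  Job 5: wait = 32
  Job 6: wait = 43
Sum of waiting times = 129
Average waiting time = 129/6 = 21.5

21.5


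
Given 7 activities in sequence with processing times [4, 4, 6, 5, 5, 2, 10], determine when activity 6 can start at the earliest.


Activity 6 starts after activities 1 through 5 complete.
Predecessor durations: [4, 4, 6, 5, 5]
ES = 4 + 4 + 6 + 5 + 5 = 24

24


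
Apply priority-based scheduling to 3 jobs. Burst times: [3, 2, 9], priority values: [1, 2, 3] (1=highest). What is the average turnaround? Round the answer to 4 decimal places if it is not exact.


Sort by priority (ascending = highest first):
Order: [(1, 3), (2, 2), (3, 9)]
Completion times:
  Priority 1, burst=3, C=3
  Priority 2, burst=2, C=5
  Priority 3, burst=9, C=14
Average turnaround = 22/3 = 7.3333

7.3333


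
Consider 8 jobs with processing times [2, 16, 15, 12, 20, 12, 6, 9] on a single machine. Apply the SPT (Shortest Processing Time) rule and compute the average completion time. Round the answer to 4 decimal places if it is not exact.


Sort jobs by processing time (SPT order): [2, 6, 9, 12, 12, 15, 16, 20]
Compute completion times sequentially:
  Job 1: processing = 2, completes at 2
  Job 2: processing = 6, completes at 8
  Job 3: processing = 9, completes at 17
  Job 4: processing = 12, completes at 29
  Job 5: processing = 12, completes at 41
  Job 6: processing = 15, completes at 56
  Job 7: processing = 16, completes at 72
  Job 8: processing = 20, completes at 92
Sum of completion times = 317
Average completion time = 317/8 = 39.625

39.625


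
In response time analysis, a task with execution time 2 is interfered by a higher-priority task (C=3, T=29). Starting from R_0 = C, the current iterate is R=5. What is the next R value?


R_next = C + ceil(R_prev / T_hp) * C_hp
ceil(5 / 29) = ceil(0.1724) = 1
Interference = 1 * 3 = 3
R_next = 2 + 3 = 5
R_next = R_prev, so the iteration has converged (response time = 5).

5


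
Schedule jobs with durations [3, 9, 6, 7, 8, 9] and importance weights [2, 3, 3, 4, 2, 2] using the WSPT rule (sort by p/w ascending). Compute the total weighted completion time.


Compute p/w ratios and sort ascending (WSPT): [(3, 2), (7, 4), (6, 3), (9, 3), (8, 2), (9, 2)]
Compute weighted completion times:
  Job (p=3,w=2): C=3, w*C=2*3=6
  Job (p=7,w=4): C=10, w*C=4*10=40
  Job (p=6,w=3): C=16, w*C=3*16=48
  Job (p=9,w=3): C=25, w*C=3*25=75
  Job (p=8,w=2): C=33, w*C=2*33=66
  Job (p=9,w=2): C=42, w*C=2*42=84
Total weighted completion time = 319

319


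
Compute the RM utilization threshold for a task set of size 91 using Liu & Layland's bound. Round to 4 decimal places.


Compute 2^(1/91) = 1.0076460851
Subtract 1: 1.0076460851 - 1 = 0.0076460851
Multiply by n: 91 * 0.0076460851 = 0.6957937441
Round to 4 dp: 0.6958

0.6958


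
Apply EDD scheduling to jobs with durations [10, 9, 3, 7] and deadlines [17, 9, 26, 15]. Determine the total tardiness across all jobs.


Sort by due date (EDD order): [(9, 9), (7, 15), (10, 17), (3, 26)]
Compute completion times and tardiness:
  Job 1: p=9, d=9, C=9, tardiness=max(0,9-9)=0
  Job 2: p=7, d=15, C=16, tardiness=max(0,16-15)=1
  Job 3: p=10, d=17, C=26, tardiness=max(0,26-17)=9
  Job 4: p=3, d=26, C=29, tardiness=max(0,29-26)=3
Total tardiness = 13

13


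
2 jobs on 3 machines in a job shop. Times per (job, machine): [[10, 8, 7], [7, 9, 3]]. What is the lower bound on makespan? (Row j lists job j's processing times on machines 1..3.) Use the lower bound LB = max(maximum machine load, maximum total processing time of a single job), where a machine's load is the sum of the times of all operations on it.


Machine loads:
  Machine 1: 10 + 7 = 17
  Machine 2: 8 + 9 = 17
  Machine 3: 7 + 3 = 10
Max machine load = 17
Job totals:
  Job 1: 25
  Job 2: 19
Max job total = 25
Lower bound = max(17, 25) = 25

25


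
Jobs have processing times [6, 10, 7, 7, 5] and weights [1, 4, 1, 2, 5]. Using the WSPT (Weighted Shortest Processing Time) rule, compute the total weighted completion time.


Compute p/w ratios and sort ascending (WSPT): [(5, 5), (10, 4), (7, 2), (6, 1), (7, 1)]
Compute weighted completion times:
  Job (p=5,w=5): C=5, w*C=5*5=25
  Job (p=10,w=4): C=15, w*C=4*15=60
  Job (p=7,w=2): C=22, w*C=2*22=44
  Job (p=6,w=1): C=28, w*C=1*28=28
  Job (p=7,w=1): C=35, w*C=1*35=35
Total weighted completion time = 192

192


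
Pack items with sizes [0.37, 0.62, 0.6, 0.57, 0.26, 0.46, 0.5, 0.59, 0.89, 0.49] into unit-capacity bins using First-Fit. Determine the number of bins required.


Place items sequentially using First-Fit:
  Item 0.37 -> new Bin 1
  Item 0.62 -> Bin 1 (now 0.99)
  Item 0.6 -> new Bin 2
  Item 0.57 -> new Bin 3
  Item 0.26 -> Bin 2 (now 0.86)
  Item 0.46 -> new Bin 4
  Item 0.5 -> Bin 4 (now 0.96)
  Item 0.59 -> new Bin 5
  Item 0.89 -> new Bin 6
  Item 0.49 -> new Bin 7
Total bins used = 7

7


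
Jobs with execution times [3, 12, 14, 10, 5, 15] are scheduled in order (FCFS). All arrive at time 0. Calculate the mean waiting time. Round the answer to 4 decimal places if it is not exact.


FCFS order (as given): [3, 12, 14, 10, 5, 15]
Waiting times:
  Job 1: wait = 0
  Job 2: wait = 3
  Job 3: wait = 15
  Job 4: wait = 29
  Job 5: wait = 39
  Job 6: wait = 44
Sum of waiting times = 130
Average waiting time = 130/6 = 21.6667

21.6667


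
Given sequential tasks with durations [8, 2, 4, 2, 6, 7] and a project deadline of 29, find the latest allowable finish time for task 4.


LF(activity 4) = deadline - sum of successor durations
Successors: activities 5 through 6 with durations [6, 7]
Sum of successor durations = 13
LF = 29 - 13 = 16

16


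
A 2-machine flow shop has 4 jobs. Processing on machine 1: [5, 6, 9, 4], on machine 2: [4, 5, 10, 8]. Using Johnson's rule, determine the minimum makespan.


Apply Johnson's rule:
  Group 1 (a <= b): [(4, 4, 8), (3, 9, 10)]
  Group 2 (a > b): [(2, 6, 5), (1, 5, 4)]
Optimal job order: [4, 3, 2, 1]
Schedule:
  Job 4: M1 done at 4, M2 done at 12
  Job 3: M1 done at 13, M2 done at 23
  Job 2: M1 done at 19, M2 done at 28
  Job 1: M1 done at 24, M2 done at 32
Makespan = 32

32


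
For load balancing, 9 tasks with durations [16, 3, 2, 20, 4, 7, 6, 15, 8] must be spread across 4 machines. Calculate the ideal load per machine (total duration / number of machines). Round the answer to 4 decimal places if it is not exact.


Total processing time = 16 + 3 + 2 + 20 + 4 + 7 + 6 + 15 + 8 = 81
Number of machines = 4
Ideal balanced load = 81 / 4 = 20.25

20.25


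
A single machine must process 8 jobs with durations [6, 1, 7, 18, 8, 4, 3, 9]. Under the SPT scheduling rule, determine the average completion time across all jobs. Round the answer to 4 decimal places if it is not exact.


Sort jobs by processing time (SPT order): [1, 3, 4, 6, 7, 8, 9, 18]
Compute completion times sequentially:
  Job 1: processing = 1, completes at 1
  Job 2: processing = 3, completes at 4
  Job 3: processing = 4, completes at 8
  Job 4: processing = 6, completes at 14
  Job 5: processing = 7, completes at 21
  Job 6: processing = 8, completes at 29
  Job 7: processing = 9, completes at 38
  Job 8: processing = 18, completes at 56
Sum of completion times = 171
Average completion time = 171/8 = 21.375

21.375


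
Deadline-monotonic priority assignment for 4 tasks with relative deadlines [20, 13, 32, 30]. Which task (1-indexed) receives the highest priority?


Sort tasks by relative deadline (ascending):
  Task 2: deadline = 13
  Task 1: deadline = 20
  Task 4: deadline = 30
  Task 3: deadline = 32
Priority order (highest first): [2, 1, 4, 3]
Highest priority task = 2

2


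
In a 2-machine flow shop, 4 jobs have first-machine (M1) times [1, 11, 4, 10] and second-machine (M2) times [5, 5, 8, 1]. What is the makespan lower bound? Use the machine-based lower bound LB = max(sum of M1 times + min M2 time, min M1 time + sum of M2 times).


LB1 = sum(M1 times) + min(M2 times) = 26 + 1 = 27
LB2 = min(M1 times) + sum(M2 times) = 1 + 19 = 20
Lower bound = max(LB1, LB2) = max(27, 20) = 27

27


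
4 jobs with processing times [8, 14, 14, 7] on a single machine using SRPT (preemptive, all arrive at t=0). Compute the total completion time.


Since all jobs arrive at t=0, SRPT equals SPT ordering.
SPT order: [7, 8, 14, 14]
Completion times:
  Job 1: p=7, C=7
  Job 2: p=8, C=15
  Job 3: p=14, C=29
  Job 4: p=14, C=43
Total completion time = 7 + 15 + 29 + 43 = 94

94


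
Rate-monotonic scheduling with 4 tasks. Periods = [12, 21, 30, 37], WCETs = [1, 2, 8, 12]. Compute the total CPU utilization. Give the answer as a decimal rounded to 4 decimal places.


Compute individual utilizations (exact fractions):
  Task 1: C/T = 1/12 (approx. 0.0833)
  Task 2: C/T = 2/21 (approx. 0.0952)
  Task 3: C/T = 8/30 = 4/15 (approx. 0.2667)
  Task 4: C/T = 12/37 (approx. 0.3243)
Total utilization U = 1/12 + 2/21 + 4/15 + 12/37 = 11959/15540
Rounded to 4 decimal places: U = 0.7696
RM (Liu & Layland) bound for 4 tasks = 0.756828; compare with U = 11959/15540 (approx. 0.769562)
bound < U <= 1, so the RM sufficient condition is not met (inconclusive; an exact test such as response-time analysis is needed).

0.7696


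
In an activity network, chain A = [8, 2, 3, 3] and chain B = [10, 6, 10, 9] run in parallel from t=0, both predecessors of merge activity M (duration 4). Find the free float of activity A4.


ES(A4) = sum of predecessors on chain A = 13
EF(A4) = ES + duration = 13 + 3 = 16
Successor of A4 is M. ES(M) = max(sum(A), sum(B)) = max(16, 35) = 35
Free float = ES(successor) - EF(current) = 35 - 16 = 19

19


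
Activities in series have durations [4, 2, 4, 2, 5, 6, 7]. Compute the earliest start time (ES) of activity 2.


Activity 2 starts after activities 1 through 1 complete.
Predecessor durations: [4]
ES = 4 = 4

4


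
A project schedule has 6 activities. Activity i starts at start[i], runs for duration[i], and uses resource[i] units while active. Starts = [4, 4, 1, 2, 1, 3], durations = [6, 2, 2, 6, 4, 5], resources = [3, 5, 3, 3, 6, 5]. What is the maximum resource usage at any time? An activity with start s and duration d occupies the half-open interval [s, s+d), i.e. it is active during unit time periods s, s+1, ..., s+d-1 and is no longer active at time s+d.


Each activity i is active on [start_i, start_i + duration_i).
Compute total resource usage per time slot:
  t=0: active resources = [], total = 0
  t=1: active resources = [3, 6], total = 9
  t=2: active resources = [3, 3, 6], total = 12
  t=3: active resources = [3, 6, 5], total = 14
  t=4: active resources = [3, 5, 3, 6, 5], total = 22
  t=5: active resources = [3, 5, 3, 5], total = 16
  t=6: active resources = [3, 3, 5], total = 11
  t=7: active resources = [3, 3, 5], total = 11
  t=8: active resources = [3], total = 3
  t=9: active resources = [3], total = 3
Peak resource demand = 22

22


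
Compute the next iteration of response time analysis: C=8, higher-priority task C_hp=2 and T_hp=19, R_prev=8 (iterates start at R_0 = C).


R_next = C + ceil(R_prev / T_hp) * C_hp
ceil(8 / 19) = ceil(0.4211) = 1
Interference = 1 * 2 = 2
R_next = 8 + 2 = 10

10


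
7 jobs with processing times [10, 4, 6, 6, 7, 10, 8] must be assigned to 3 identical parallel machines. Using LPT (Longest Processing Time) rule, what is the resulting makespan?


Sort jobs in decreasing order (LPT): [10, 10, 8, 7, 6, 6, 4]
Assign each job to the least loaded machine:
  Machine 1: jobs [10, 6], load = 16
  Machine 2: jobs [10, 6], load = 16
  Machine 3: jobs [8, 7, 4], load = 19
Makespan = max load = 19

19


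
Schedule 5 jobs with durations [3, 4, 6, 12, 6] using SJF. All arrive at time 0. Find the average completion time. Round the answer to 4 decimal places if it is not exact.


SJF order (ascending): [3, 4, 6, 6, 12]
Completion times:
  Job 1: burst=3, C=3
  Job 2: burst=4, C=7
  Job 3: burst=6, C=13
  Job 4: burst=6, C=19
  Job 5: burst=12, C=31
Average completion = 73/5 = 14.6

14.6


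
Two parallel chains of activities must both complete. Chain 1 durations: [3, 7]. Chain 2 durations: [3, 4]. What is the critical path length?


Path A total = 3 + 7 = 10
Path B total = 3 + 4 = 7
Critical path = longest path = max(10, 7) = 10

10


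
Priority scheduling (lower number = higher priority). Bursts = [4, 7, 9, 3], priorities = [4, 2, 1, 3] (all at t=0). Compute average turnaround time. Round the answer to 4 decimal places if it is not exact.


Sort by priority (ascending = highest first):
Order: [(1, 9), (2, 7), (3, 3), (4, 4)]
Completion times:
  Priority 1, burst=9, C=9
  Priority 2, burst=7, C=16
  Priority 3, burst=3, C=19
  Priority 4, burst=4, C=23
Average turnaround = 67/4 = 16.75

16.75


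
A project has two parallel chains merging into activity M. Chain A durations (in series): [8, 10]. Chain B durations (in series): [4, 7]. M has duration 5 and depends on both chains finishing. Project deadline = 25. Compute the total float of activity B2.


Forward pass: ES(B2) = sum of predecessors on chain B = 4
EF = ES + duration = 4 + 7 = 11
Backward pass: LF(M) = deadline = 25; LS(M) = 25 - 5 = 20
LF(B2) = LS(M) - sum(successors on chain B) = 20 - 0 = 20
LS = LF - duration = 20 - 7 = 13
Total float = LS - ES = 13 - 4 = 9

9


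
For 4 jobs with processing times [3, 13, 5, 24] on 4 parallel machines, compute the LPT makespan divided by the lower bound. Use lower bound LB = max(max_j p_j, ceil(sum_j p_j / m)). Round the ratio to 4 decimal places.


LPT order: [24, 13, 5, 3]
Machine loads after assignment: [24, 13, 5, 3]
LPT makespan = 24
Lower bound = max(max_job, ceil(total/4)) = max(24, 12) = 24
Ratio = 24 / 24 = 1.0

1.0


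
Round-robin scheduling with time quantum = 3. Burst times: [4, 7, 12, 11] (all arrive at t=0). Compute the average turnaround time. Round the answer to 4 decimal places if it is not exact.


Time quantum = 3
Execution trace:
  J1 runs 3 units, time = 3
  J2 runs 3 units, time = 6
  J3 runs 3 units, time = 9
  J4 runs 3 units, time = 12
  J1 runs 1 units, time = 13
  J2 runs 3 units, time = 16
  J3 runs 3 units, time = 19
  J4 runs 3 units, time = 22
  J2 runs 1 units, time = 23
  J3 runs 3 units, time = 26
  J4 runs 3 units, time = 29
  J3 runs 3 units, time = 32
  J4 runs 2 units, time = 34
Finish times: [13, 23, 32, 34]
Average turnaround = 102/4 = 25.5

25.5


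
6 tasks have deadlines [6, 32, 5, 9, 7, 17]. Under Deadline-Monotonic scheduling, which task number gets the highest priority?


Sort tasks by relative deadline (ascending):
  Task 3: deadline = 5
  Task 1: deadline = 6
  Task 5: deadline = 7
  Task 4: deadline = 9
  Task 6: deadline = 17
  Task 2: deadline = 32
Priority order (highest first): [3, 1, 5, 4, 6, 2]
Highest priority task = 3

3


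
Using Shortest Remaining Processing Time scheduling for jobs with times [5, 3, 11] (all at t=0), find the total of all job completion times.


Since all jobs arrive at t=0, SRPT equals SPT ordering.
SPT order: [3, 5, 11]
Completion times:
  Job 1: p=3, C=3
  Job 2: p=5, C=8
  Job 3: p=11, C=19
Total completion time = 3 + 8 + 19 = 30

30


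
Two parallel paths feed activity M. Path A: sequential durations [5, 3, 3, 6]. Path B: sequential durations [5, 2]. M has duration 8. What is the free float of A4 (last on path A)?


ES(A4) = sum of predecessors on chain A = 11
EF(A4) = ES + duration = 11 + 6 = 17
Successor of A4 is M. ES(M) = max(sum(A), sum(B)) = max(17, 7) = 17
Free float = ES(successor) - EF(current) = 17 - 17 = 0

0


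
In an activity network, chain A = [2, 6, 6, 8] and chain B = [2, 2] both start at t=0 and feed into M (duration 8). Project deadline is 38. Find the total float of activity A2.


Forward pass: ES(A2) = sum of predecessors on chain A = 2
EF = ES + duration = 2 + 6 = 8
Backward pass: LF(M) = deadline = 38; LS(M) = 38 - 8 = 30
LF(A2) = LS(M) - sum(successors on chain A) = 30 - 14 = 16
LS = LF - duration = 16 - 6 = 10
Total float = LS - ES = 10 - 2 = 8

8


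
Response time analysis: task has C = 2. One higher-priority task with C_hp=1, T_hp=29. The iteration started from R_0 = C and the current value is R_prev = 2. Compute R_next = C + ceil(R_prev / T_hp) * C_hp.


R_next = C + ceil(R_prev / T_hp) * C_hp
ceil(2 / 29) = ceil(0.069) = 1
Interference = 1 * 1 = 1
R_next = 2 + 1 = 3

3


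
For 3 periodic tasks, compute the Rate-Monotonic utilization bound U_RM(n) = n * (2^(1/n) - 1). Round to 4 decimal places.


Compute 2^(1/3) = 1.2599210499
Subtract 1: 1.2599210499 - 1 = 0.2599210499
Multiply by n: 3 * 0.2599210499 = 0.7797631497
Round to 4 dp: 0.7798

0.7798


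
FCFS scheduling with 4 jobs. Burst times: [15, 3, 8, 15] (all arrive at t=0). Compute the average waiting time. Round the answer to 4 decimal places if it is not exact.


FCFS order (as given): [15, 3, 8, 15]
Waiting times:
  Job 1: wait = 0
  Job 2: wait = 15
  Job 3: wait = 18
  Job 4: wait = 26
Sum of waiting times = 59
Average waiting time = 59/4 = 14.75

14.75


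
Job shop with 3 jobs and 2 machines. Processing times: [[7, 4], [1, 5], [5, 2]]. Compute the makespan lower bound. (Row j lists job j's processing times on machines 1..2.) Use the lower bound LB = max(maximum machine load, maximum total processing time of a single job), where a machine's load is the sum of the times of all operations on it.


Machine loads:
  Machine 1: 7 + 1 + 5 = 13
  Machine 2: 4 + 5 + 2 = 11
Max machine load = 13
Job totals:
  Job 1: 11
  Job 2: 6
  Job 3: 7
Max job total = 11
Lower bound = max(13, 11) = 13

13


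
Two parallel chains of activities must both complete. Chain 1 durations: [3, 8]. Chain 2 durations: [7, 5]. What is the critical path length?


Path A total = 3 + 8 = 11
Path B total = 7 + 5 = 12
Critical path = longest path = max(11, 12) = 12

12


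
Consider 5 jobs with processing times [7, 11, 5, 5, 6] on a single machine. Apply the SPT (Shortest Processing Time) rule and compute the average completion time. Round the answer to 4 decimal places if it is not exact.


Sort jobs by processing time (SPT order): [5, 5, 6, 7, 11]
Compute completion times sequentially:
  Job 1: processing = 5, completes at 5
  Job 2: processing = 5, completes at 10
  Job 3: processing = 6, completes at 16
  Job 4: processing = 7, completes at 23
  Job 5: processing = 11, completes at 34
Sum of completion times = 88
Average completion time = 88/5 = 17.6

17.6


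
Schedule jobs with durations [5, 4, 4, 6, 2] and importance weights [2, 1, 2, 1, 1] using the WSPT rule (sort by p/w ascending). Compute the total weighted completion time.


Compute p/w ratios and sort ascending (WSPT): [(4, 2), (2, 1), (5, 2), (4, 1), (6, 1)]
Compute weighted completion times:
  Job (p=4,w=2): C=4, w*C=2*4=8
  Job (p=2,w=1): C=6, w*C=1*6=6
  Job (p=5,w=2): C=11, w*C=2*11=22
  Job (p=4,w=1): C=15, w*C=1*15=15
  Job (p=6,w=1): C=21, w*C=1*21=21
Total weighted completion time = 72

72


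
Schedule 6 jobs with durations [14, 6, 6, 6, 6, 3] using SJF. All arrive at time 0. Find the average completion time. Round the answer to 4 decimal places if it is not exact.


SJF order (ascending): [3, 6, 6, 6, 6, 14]
Completion times:
  Job 1: burst=3, C=3
  Job 2: burst=6, C=9
  Job 3: burst=6, C=15
  Job 4: burst=6, C=21
  Job 5: burst=6, C=27
  Job 6: burst=14, C=41
Average completion = 116/6 = 19.3333

19.3333


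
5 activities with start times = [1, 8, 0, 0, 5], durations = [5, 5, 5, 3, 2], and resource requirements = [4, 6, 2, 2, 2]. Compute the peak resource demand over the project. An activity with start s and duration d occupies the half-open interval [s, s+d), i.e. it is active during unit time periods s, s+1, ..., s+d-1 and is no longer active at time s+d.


Each activity i is active on [start_i, start_i + duration_i).
Compute total resource usage per time slot:
  t=0: active resources = [2, 2], total = 4
  t=1: active resources = [4, 2, 2], total = 8
  t=2: active resources = [4, 2, 2], total = 8
  t=3: active resources = [4, 2], total = 6
  t=4: active resources = [4, 2], total = 6
  t=5: active resources = [4, 2], total = 6
  t=6: active resources = [2], total = 2
  t=7: active resources = [], total = 0
  t=8: active resources = [6], total = 6
  t=9: active resources = [6], total = 6
  t=10: active resources = [6], total = 6
  t=11: active resources = [6], total = 6
  t=12: active resources = [6], total = 6
Peak resource demand = 8

8


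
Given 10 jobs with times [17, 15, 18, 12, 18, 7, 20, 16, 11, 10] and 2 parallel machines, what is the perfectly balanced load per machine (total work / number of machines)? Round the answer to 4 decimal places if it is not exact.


Total processing time = 17 + 15 + 18 + 12 + 18 + 7 + 20 + 16 + 11 + 10 = 144
Number of machines = 2
Ideal balanced load = 144 / 2 = 72.0

72.0


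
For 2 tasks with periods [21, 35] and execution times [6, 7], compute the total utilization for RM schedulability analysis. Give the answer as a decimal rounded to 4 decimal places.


Compute individual utilizations (exact fractions):
  Task 1: C/T = 6/21 = 2/7 (approx. 0.2857)
  Task 2: C/T = 7/35 = 1/5 (approx. 0.2)
Total utilization U = 2/7 + 1/5 = 17/35
Rounded to 4 decimal places: U = 0.4857
RM (Liu & Layland) bound for 2 tasks = 0.828427; compare with U = 17/35 (approx. 0.485714)
U <= bound, so schedulable by RM sufficient condition.

0.4857


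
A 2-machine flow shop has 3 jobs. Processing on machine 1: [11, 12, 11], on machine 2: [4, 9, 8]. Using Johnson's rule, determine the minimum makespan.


Apply Johnson's rule:
  Group 1 (a <= b): []
  Group 2 (a > b): [(2, 12, 9), (3, 11, 8), (1, 11, 4)]
Optimal job order: [2, 3, 1]
Schedule:
  Job 2: M1 done at 12, M2 done at 21
  Job 3: M1 done at 23, M2 done at 31
  Job 1: M1 done at 34, M2 done at 38
Makespan = 38

38


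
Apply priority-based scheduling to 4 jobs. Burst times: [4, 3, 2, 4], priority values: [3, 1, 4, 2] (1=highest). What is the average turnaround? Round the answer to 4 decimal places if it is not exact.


Sort by priority (ascending = highest first):
Order: [(1, 3), (2, 4), (3, 4), (4, 2)]
Completion times:
  Priority 1, burst=3, C=3
  Priority 2, burst=4, C=7
  Priority 3, burst=4, C=11
  Priority 4, burst=2, C=13
Average turnaround = 34/4 = 8.5

8.5


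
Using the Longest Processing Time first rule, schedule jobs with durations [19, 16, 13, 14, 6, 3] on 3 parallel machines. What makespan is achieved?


Sort jobs in decreasing order (LPT): [19, 16, 14, 13, 6, 3]
Assign each job to the least loaded machine:
  Machine 1: jobs [19, 3], load = 22
  Machine 2: jobs [16, 6], load = 22
  Machine 3: jobs [14, 13], load = 27
Makespan = max load = 27

27


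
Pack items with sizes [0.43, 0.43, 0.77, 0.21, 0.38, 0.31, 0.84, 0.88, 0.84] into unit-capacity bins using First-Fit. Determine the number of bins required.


Place items sequentially using First-Fit:
  Item 0.43 -> new Bin 1
  Item 0.43 -> Bin 1 (now 0.86)
  Item 0.77 -> new Bin 2
  Item 0.21 -> Bin 2 (now 0.98)
  Item 0.38 -> new Bin 3
  Item 0.31 -> Bin 3 (now 0.69)
  Item 0.84 -> new Bin 4
  Item 0.88 -> new Bin 5
  Item 0.84 -> new Bin 6
Total bins used = 6

6


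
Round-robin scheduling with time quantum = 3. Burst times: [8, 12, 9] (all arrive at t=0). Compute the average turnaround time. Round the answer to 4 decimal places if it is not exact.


Time quantum = 3
Execution trace:
  J1 runs 3 units, time = 3
  J2 runs 3 units, time = 6
  J3 runs 3 units, time = 9
  J1 runs 3 units, time = 12
  J2 runs 3 units, time = 15
  J3 runs 3 units, time = 18
  J1 runs 2 units, time = 20
  J2 runs 3 units, time = 23
  J3 runs 3 units, time = 26
  J2 runs 3 units, time = 29
Finish times: [20, 29, 26]
Average turnaround = 75/3 = 25.0

25.0


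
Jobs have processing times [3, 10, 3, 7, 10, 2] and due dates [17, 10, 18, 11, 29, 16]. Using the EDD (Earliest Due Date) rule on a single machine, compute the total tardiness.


Sort by due date (EDD order): [(10, 10), (7, 11), (2, 16), (3, 17), (3, 18), (10, 29)]
Compute completion times and tardiness:
  Job 1: p=10, d=10, C=10, tardiness=max(0,10-10)=0
  Job 2: p=7, d=11, C=17, tardiness=max(0,17-11)=6
  Job 3: p=2, d=16, C=19, tardiness=max(0,19-16)=3
  Job 4: p=3, d=17, C=22, tardiness=max(0,22-17)=5
  Job 5: p=3, d=18, C=25, tardiness=max(0,25-18)=7
  Job 6: p=10, d=29, C=35, tardiness=max(0,35-29)=6
Total tardiness = 27

27


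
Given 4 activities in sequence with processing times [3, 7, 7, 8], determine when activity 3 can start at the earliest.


Activity 3 starts after activities 1 through 2 complete.
Predecessor durations: [3, 7]
ES = 3 + 7 = 10

10


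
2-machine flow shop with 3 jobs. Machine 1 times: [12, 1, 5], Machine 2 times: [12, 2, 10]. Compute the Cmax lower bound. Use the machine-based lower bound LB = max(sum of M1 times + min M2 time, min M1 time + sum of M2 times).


LB1 = sum(M1 times) + min(M2 times) = 18 + 2 = 20
LB2 = min(M1 times) + sum(M2 times) = 1 + 24 = 25
Lower bound = max(LB1, LB2) = max(20, 25) = 25

25


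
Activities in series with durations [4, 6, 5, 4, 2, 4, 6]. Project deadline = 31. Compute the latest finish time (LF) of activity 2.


LF(activity 2) = deadline - sum of successor durations
Successors: activities 3 through 7 with durations [5, 4, 2, 4, 6]
Sum of successor durations = 21
LF = 31 - 21 = 10

10


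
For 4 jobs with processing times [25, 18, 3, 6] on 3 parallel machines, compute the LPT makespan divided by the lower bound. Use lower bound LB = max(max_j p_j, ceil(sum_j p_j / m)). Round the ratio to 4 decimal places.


LPT order: [25, 18, 6, 3]
Machine loads after assignment: [25, 18, 9]
LPT makespan = 25
Lower bound = max(max_job, ceil(total/3)) = max(25, 18) = 25
Ratio = 25 / 25 = 1.0

1.0


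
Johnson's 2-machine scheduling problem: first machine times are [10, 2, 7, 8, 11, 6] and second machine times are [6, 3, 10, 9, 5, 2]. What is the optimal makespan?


Apply Johnson's rule:
  Group 1 (a <= b): [(2, 2, 3), (3, 7, 10), (4, 8, 9)]
  Group 2 (a > b): [(1, 10, 6), (5, 11, 5), (6, 6, 2)]
Optimal job order: [2, 3, 4, 1, 5, 6]
Schedule:
  Job 2: M1 done at 2, M2 done at 5
  Job 3: M1 done at 9, M2 done at 19
  Job 4: M1 done at 17, M2 done at 28
  Job 1: M1 done at 27, M2 done at 34
  Job 5: M1 done at 38, M2 done at 43
  Job 6: M1 done at 44, M2 done at 46
Makespan = 46

46


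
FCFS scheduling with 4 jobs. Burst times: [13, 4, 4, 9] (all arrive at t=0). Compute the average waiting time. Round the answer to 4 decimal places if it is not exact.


FCFS order (as given): [13, 4, 4, 9]
Waiting times:
  Job 1: wait = 0
  Job 2: wait = 13
  Job 3: wait = 17
  Job 4: wait = 21
Sum of waiting times = 51
Average waiting time = 51/4 = 12.75

12.75


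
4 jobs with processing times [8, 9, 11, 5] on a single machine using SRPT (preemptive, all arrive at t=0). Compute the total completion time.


Since all jobs arrive at t=0, SRPT equals SPT ordering.
SPT order: [5, 8, 9, 11]
Completion times:
  Job 1: p=5, C=5
  Job 2: p=8, C=13
  Job 3: p=9, C=22
  Job 4: p=11, C=33
Total completion time = 5 + 13 + 22 + 33 = 73

73


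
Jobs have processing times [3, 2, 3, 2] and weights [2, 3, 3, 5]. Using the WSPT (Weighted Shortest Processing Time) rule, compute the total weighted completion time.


Compute p/w ratios and sort ascending (WSPT): [(2, 5), (2, 3), (3, 3), (3, 2)]
Compute weighted completion times:
  Job (p=2,w=5): C=2, w*C=5*2=10
  Job (p=2,w=3): C=4, w*C=3*4=12
  Job (p=3,w=3): C=7, w*C=3*7=21
  Job (p=3,w=2): C=10, w*C=2*10=20
Total weighted completion time = 63

63


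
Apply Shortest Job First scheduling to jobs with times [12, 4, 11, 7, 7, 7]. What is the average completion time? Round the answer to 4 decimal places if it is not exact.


SJF order (ascending): [4, 7, 7, 7, 11, 12]
Completion times:
  Job 1: burst=4, C=4
  Job 2: burst=7, C=11
  Job 3: burst=7, C=18
  Job 4: burst=7, C=25
  Job 5: burst=11, C=36
  Job 6: burst=12, C=48
Average completion = 142/6 = 23.6667

23.6667


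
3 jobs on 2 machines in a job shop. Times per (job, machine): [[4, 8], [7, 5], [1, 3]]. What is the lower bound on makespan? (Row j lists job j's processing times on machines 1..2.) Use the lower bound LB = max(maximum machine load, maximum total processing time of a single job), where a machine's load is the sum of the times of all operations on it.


Machine loads:
  Machine 1: 4 + 7 + 1 = 12
  Machine 2: 8 + 5 + 3 = 16
Max machine load = 16
Job totals:
  Job 1: 12
  Job 2: 12
  Job 3: 4
Max job total = 12
Lower bound = max(16, 12) = 16

16


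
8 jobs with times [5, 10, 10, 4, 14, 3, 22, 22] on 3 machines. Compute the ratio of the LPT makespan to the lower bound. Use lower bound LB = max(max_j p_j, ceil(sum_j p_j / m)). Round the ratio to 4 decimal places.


LPT order: [22, 22, 14, 10, 10, 5, 4, 3]
Machine loads after assignment: [32, 30, 28]
LPT makespan = 32
Lower bound = max(max_job, ceil(total/3)) = max(22, 30) = 30
Ratio = 32 / 30 = 1.0667

1.0667


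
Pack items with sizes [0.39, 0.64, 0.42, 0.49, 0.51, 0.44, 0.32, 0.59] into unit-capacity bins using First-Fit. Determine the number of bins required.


Place items sequentially using First-Fit:
  Item 0.39 -> new Bin 1
  Item 0.64 -> new Bin 2
  Item 0.42 -> Bin 1 (now 0.81)
  Item 0.49 -> new Bin 3
  Item 0.51 -> Bin 3 (now 1.0)
  Item 0.44 -> new Bin 4
  Item 0.32 -> Bin 2 (now 0.96)
  Item 0.59 -> new Bin 5
Total bins used = 5

5


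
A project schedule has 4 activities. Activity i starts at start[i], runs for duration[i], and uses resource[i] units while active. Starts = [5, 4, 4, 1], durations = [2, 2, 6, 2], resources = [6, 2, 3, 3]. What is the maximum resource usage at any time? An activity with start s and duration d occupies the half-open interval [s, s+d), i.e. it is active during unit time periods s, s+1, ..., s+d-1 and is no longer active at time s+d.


Each activity i is active on [start_i, start_i + duration_i).
Compute total resource usage per time slot:
  t=0: active resources = [], total = 0
  t=1: active resources = [3], total = 3
  t=2: active resources = [3], total = 3
  t=3: active resources = [], total = 0
  t=4: active resources = [2, 3], total = 5
  t=5: active resources = [6, 2, 3], total = 11
  t=6: active resources = [6, 3], total = 9
  t=7: active resources = [3], total = 3
  t=8: active resources = [3], total = 3
  t=9: active resources = [3], total = 3
Peak resource demand = 11

11


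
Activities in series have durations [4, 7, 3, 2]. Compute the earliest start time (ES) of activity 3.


Activity 3 starts after activities 1 through 2 complete.
Predecessor durations: [4, 7]
ES = 4 + 7 = 11

11


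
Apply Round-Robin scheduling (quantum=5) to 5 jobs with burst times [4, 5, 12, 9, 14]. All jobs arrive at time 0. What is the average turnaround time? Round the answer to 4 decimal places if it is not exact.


Time quantum = 5
Execution trace:
  J1 runs 4 units, time = 4
  J2 runs 5 units, time = 9
  J3 runs 5 units, time = 14
  J4 runs 5 units, time = 19
  J5 runs 5 units, time = 24
  J3 runs 5 units, time = 29
  J4 runs 4 units, time = 33
  J5 runs 5 units, time = 38
  J3 runs 2 units, time = 40
  J5 runs 4 units, time = 44
Finish times: [4, 9, 40, 33, 44]
Average turnaround = 130/5 = 26.0

26.0


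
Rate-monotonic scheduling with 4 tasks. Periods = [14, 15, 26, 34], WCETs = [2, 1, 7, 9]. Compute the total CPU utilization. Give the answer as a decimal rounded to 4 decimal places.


Compute individual utilizations (exact fractions):
  Task 1: C/T = 2/14 = 1/7 (approx. 0.1429)
  Task 2: C/T = 1/15 (approx. 0.0667)
  Task 3: C/T = 7/26 (approx. 0.2692)
  Task 4: C/T = 9/34 (approx. 0.2647)
Total utilization U = 1/7 + 1/15 + 7/26 + 9/34 = 17252/23205
Rounded to 4 decimal places: U = 0.7435
RM (Liu & Layland) bound for 4 tasks = 0.756828; compare with U = 17252/23205 (approx. 0.743460)
U <= bound, so schedulable by RM sufficient condition.

0.7435


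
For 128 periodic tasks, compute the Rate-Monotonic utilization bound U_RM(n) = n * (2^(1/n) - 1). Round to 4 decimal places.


Compute 2^(1/128) = 1.0054299011
Subtract 1: 1.0054299011 - 1 = 0.0054299011
Multiply by n: 128 * 0.0054299011 = 0.6950273408
Round to 4 dp: 0.6950

0.6950


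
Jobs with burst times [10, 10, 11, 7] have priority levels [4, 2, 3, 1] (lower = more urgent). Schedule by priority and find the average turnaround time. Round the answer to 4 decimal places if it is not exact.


Sort by priority (ascending = highest first):
Order: [(1, 7), (2, 10), (3, 11), (4, 10)]
Completion times:
  Priority 1, burst=7, C=7
  Priority 2, burst=10, C=17
  Priority 3, burst=11, C=28
  Priority 4, burst=10, C=38
Average turnaround = 90/4 = 22.5

22.5


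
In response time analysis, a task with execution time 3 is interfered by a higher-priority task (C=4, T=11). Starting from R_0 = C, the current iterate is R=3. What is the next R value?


R_next = C + ceil(R_prev / T_hp) * C_hp
ceil(3 / 11) = ceil(0.2727) = 1
Interference = 1 * 4 = 4
R_next = 3 + 4 = 7

7


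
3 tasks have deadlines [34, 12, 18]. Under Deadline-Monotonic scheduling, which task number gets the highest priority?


Sort tasks by relative deadline (ascending):
  Task 2: deadline = 12
  Task 3: deadline = 18
  Task 1: deadline = 34
Priority order (highest first): [2, 3, 1]
Highest priority task = 2

2


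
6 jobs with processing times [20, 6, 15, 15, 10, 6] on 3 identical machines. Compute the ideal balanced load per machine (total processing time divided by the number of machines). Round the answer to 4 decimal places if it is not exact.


Total processing time = 20 + 6 + 15 + 15 + 10 + 6 = 72
Number of machines = 3
Ideal balanced load = 72 / 3 = 24.0

24.0
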